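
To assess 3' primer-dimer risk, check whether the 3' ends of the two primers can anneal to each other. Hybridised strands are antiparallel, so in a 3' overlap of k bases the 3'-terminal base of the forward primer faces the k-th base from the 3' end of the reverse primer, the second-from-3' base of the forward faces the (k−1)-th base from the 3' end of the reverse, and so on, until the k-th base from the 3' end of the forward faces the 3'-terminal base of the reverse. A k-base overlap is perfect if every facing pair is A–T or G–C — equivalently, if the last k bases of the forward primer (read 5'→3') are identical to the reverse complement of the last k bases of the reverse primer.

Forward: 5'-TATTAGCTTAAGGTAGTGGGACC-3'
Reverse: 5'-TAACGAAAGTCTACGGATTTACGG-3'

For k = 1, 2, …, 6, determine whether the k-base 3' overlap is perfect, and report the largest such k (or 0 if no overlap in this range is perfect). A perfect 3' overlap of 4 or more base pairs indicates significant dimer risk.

Last 6 bases (5'→3') — forward …GGGACC, reverse …TTACGG.
Reverse complement of the reverse primer's last 6 bases: CCGTAA; its first k bases are the reverse complement of the reverse primer's last k bases, so a perfect k-base overlap needs the forward primer's last k bases to equal them.
Comparing (forward last k vs required): k=1: C vs C ✓; k=2: CC vs CC ✓; k=3: ACC vs CCG ✗; k=4: GACC vs CCGT ✗; k=5: GGACC vs CCGTA ✗; k=6: GGGACC vs CCGTAA ✗.
Perfect overlaps at k = 1, 2; the largest is 2.

Longest perfect overlap: 2 complementary base pairs; below the dimer-risk threshold (threshold 4).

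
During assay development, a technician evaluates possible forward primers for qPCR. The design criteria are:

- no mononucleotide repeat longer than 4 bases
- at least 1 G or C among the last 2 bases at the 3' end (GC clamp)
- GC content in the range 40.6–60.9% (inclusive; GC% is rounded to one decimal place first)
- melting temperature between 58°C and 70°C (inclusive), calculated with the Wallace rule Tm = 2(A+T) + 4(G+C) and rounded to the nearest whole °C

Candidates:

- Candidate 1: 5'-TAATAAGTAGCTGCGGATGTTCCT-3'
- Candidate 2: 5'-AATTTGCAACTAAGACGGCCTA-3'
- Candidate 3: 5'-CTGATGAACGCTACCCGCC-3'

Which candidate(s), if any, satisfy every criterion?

Candidate 1 only.

Candidate 1 (24 nt, A=6 T=8 G=6 C=4): longest run = 2 ✓; 3' end CT has 1 G/C ✓; GC 10/24 = 41.7% ✓; Tm = 2·14 + 4·10 = 68°C ✓ — passes.
Candidate 2 (22 nt, A=8 T=5 G=4 C=5): longest run = 3 ✓; 3' end TA has 0 G/C, need ≥1 ✗; GC 9/22 = 40.9% ✓; Tm = 2·13 + 4·9 = 62°C ✓ — fails.
Candidate 3 (19 nt, A=4 T=3 G=4 C=8): longest run = 3 ✓; 3' end CC has 2 G/C ✓; GC 12/19 = 63.2%, outside 40.6–60.9% ✗; Tm = 2·7 + 4·12 = 62°C ✓ — fails.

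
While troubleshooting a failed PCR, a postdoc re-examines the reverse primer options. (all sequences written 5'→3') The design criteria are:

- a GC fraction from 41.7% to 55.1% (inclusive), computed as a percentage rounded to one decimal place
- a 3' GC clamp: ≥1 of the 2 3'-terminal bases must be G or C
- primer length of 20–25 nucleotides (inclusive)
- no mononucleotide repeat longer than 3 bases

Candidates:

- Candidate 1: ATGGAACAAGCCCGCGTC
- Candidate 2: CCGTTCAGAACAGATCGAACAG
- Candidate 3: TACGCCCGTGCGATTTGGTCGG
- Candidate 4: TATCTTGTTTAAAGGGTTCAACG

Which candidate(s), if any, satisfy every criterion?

Candidate 2 only.

Candidate 1 (18 nt, A=5 T=2 G=5 C=6): GC 11/18 = 61.1%, outside 41.7–55.1% ✗; 3' end TC has 1 G/C ✓; length 18, outside 20–25 ✗; longest run = 3 ✓ — fails.
Candidate 2 (22 nt, A=8 T=3 G=5 C=6): GC 11/22 = 50.0% ✓; 3' end AG has 1 G/C ✓; length 22 ✓; longest run = 2 ✓ — passes.
Candidate 3 (22 nt, A=2 T=6 G=8 C=6): GC 14/22 = 63.6%, outside 41.7–55.1% ✗; 3' end GG has 2 G/C ✓; length 22 ✓; longest run = 3 ✓ — fails.
Candidate 4 (23 nt, A=6 T=9 G=5 C=3): GC 8/23 = 34.8%, outside 41.7–55.1% ✗; 3' end CG has 2 G/C ✓; length 23 ✓; longest run = 3 ✓ — fails.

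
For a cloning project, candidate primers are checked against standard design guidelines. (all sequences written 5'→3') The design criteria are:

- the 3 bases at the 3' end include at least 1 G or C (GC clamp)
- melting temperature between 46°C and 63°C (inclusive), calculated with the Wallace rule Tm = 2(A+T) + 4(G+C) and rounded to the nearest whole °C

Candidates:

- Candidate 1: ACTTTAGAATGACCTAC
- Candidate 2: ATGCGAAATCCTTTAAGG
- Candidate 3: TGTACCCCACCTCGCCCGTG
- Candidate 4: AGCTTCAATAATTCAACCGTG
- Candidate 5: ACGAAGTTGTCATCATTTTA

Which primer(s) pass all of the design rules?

Candidate 1 (17 nt, A=6 T=5 G=2 C=4): 3' end TAC has 1 G/C ✓; Tm = 2·11 + 4·6 = 46°C ✓ — passes.
Candidate 2 (18 nt, A=6 T=5 G=4 C=3): 3' end AGG has 2 G/C ✓; Tm = 2·11 + 4·7 = 50°C ✓ — passes.
Candidate 3 (20 nt, A=2 T=4 G=4 C=10): 3' end GTG has 2 G/C ✓; Tm = 2·6 + 4·14 = 68°C, outside 46–63°C ✗ — fails.
Candidate 4 (21 nt, A=7 T=6 G=3 C=5): 3' end GTG has 2 G/C ✓; Tm = 2·13 + 4·8 = 58°C ✓ — passes.
Candidate 5 (20 nt, A=6 T=8 G=3 C=3): 3' end TTA has 0 G/C, need ≥1 ✗; Tm = 2·14 + 4·6 = 52°C ✓ — fails.

Candidate 1, Candidate 2 and Candidate 4.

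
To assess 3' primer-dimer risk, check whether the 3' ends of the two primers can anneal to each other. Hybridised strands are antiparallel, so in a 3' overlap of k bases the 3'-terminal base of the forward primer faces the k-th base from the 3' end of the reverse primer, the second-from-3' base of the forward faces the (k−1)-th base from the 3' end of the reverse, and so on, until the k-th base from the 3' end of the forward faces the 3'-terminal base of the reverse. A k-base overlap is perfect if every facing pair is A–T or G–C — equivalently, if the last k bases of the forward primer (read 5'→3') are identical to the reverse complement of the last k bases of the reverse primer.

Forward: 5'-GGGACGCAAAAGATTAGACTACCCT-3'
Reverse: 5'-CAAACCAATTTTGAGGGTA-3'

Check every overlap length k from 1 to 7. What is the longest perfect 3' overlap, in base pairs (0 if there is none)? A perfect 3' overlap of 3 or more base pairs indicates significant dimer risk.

Last 7 bases (5'→3') — forward …CTACCCT, reverse …GAGGGTA.
Reverse complement of the reverse primer's last 7 bases: TACCCTC; its first k bases are the reverse complement of the reverse primer's last k bases, so a perfect k-base overlap needs the forward primer's last k bases to equal them.
Comparing (forward last k vs required): k=1: T vs T ✓; k=2: CT vs TA ✗; k=3: CCT vs TAC ✗; k=4: CCCT vs TACC ✗; k=5: ACCCT vs TACCC ✗; k=6: TACCCT vs TACCCT ✓; k=7: CTACCCT vs TACCCTC ✗.
Perfect overlaps at k = 1, 6; the largest is 6.

Longest perfect overlap: 6 complementary base pairs; significant dimer risk (threshold 3).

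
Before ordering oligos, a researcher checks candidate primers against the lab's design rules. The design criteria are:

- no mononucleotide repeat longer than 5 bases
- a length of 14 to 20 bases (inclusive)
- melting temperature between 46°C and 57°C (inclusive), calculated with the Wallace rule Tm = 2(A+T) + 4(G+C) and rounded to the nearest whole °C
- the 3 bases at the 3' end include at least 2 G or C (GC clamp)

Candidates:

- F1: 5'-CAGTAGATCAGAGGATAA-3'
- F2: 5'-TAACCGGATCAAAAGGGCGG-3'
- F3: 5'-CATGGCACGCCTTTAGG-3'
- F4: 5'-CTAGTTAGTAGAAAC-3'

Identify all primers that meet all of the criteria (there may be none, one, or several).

F3 only.

F1 (18 nt, A=8 T=3 G=5 C=2): longest run = 2 ✓; length 18 ✓; Tm = 2·11 + 4·7 = 50°C ✓; 3' end TAA has 0 G/C, need ≥2 ✗ — fails.
F2 (20 nt, A=7 T=2 G=7 C=4): longest run = 4 ✓; length 20 ✓; Tm = 2·9 + 4·11 = 62°C, outside 46–57°C ✗; 3' end CGG has 3 G/C ✓ — fails.
F3 (17 nt, A=3 T=4 G=5 C=5): longest run = 3 ✓; length 17 ✓; Tm = 2·7 + 4·10 = 54°C ✓; 3' end AGG has 2 G/C ✓ — passes.
F4 (15 nt, A=6 T=4 G=3 C=2): longest run = 3 ✓; length 15 ✓; Tm = 2·10 + 4·5 = 40°C, outside 46–57°C ✗; 3' end AAC has 1 G/C, need ≥2 ✗ — fails.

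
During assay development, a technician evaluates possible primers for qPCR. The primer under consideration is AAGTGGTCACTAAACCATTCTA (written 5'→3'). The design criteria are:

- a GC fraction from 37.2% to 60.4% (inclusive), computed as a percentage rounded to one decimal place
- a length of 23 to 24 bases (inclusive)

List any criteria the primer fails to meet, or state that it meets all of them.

Fails: GC content, length.

Base counts: A=8, T=6, G=3, C=5 (length 22).
GC content: GC 8/22 = 36.4%, outside 37.2–60.4% ✗
length: length 22, outside 23–24 ✗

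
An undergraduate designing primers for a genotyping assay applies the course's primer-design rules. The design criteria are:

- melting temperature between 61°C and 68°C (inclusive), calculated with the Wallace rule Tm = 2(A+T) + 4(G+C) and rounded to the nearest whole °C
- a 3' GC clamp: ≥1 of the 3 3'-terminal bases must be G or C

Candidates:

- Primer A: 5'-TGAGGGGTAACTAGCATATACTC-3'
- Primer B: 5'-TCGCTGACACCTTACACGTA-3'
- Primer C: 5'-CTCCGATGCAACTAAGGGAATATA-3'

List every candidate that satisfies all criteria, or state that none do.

Primer A only.

Primer A (23 nt, A=7 T=6 G=6 C=4): Tm = 2·13 + 4·10 = 66°C ✓; 3' end CTC has 2 G/C ✓ — passes.
Primer B (20 nt, A=5 T=5 G=3 C=7): Tm = 2·10 + 4·10 = 60°C, outside 61–68°C ✗; 3' end GTA has 1 G/C ✓ — fails.
Primer C (24 nt, A=9 T=5 G=5 C=5): Tm = 2·14 + 4·10 = 68°C ✓; 3' end ATA has 0 G/C, need ≥1 ✗ — fails.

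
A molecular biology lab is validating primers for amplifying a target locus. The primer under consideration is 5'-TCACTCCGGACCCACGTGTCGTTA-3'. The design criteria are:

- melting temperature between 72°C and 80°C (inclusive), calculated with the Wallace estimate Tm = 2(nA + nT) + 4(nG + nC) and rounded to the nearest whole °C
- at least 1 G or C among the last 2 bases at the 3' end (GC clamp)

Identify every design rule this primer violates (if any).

Base counts: A=4, T=6, G=5, C=9 (length 24).
Tm: Tm = 2·10 + 4·14 = 76°C ✓
GC clamp: 3' end TA has 0 G/C, need ≥1 ✗

Fails: GC clamp.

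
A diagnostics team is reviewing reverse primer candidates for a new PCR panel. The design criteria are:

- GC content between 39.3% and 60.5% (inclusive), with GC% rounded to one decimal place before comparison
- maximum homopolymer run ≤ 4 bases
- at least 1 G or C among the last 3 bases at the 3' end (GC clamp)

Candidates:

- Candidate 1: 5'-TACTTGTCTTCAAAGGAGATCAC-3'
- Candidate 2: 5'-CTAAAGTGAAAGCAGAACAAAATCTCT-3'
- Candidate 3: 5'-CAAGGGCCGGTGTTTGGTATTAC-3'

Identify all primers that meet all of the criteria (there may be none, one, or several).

Candidate 3 only.

Candidate 1 (23 nt, A=7 T=7 G=4 C=5): GC 9/23 = 39.1%, outside 39.3–60.5% ✗; longest run = 3 ✓; 3' end CAC has 2 G/C ✓ — fails.
Candidate 2 (27 nt, A=13 T=5 G=4 C=5): GC 9/27 = 33.3%, outside 39.3–60.5% ✗; longest run = 4 ✓; 3' end TCT has 1 G/C ✓ — fails.
Candidate 3 (23 nt, A=4 T=7 G=8 C=4): GC 12/23 = 52.2% ✓; longest run = 3 ✓; 3' end TAC has 1 G/C ✓ — passes.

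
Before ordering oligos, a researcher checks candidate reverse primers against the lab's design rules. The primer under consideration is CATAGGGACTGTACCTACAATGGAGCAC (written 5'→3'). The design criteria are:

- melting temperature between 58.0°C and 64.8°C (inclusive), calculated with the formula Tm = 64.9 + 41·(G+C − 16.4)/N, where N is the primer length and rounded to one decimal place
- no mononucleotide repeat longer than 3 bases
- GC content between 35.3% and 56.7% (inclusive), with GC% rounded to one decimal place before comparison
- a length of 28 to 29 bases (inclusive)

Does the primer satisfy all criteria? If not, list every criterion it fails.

Meets all criteria.

Base counts: A=9, T=5, G=7, C=7 (length 28).
Tm: Tm = 64.9 + 41·(14 − 16.4)/28 = 61.4°C ✓
homopolymer run: longest run = 3 ✓
GC content: GC 14/28 = 50.0% ✓
length: length 28 ✓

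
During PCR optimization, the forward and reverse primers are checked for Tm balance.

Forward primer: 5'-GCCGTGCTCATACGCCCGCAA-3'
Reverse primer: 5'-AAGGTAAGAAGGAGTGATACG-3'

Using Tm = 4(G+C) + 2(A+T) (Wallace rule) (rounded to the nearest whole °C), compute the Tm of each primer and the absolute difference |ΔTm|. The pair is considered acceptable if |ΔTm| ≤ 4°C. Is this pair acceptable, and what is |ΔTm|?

|ΔTm| = 10°C; the pair is not acceptable.

Forward: A=4 T=3 G=5 C=9 → Tm = 2·7 + 4·14 = 70°C.
Reverse: A=9 T=3 G=8 C=1 → Tm = 2·12 + 4·9 = 60°C.
|ΔTm| = |70 − 60| = 10°C, > 4°C.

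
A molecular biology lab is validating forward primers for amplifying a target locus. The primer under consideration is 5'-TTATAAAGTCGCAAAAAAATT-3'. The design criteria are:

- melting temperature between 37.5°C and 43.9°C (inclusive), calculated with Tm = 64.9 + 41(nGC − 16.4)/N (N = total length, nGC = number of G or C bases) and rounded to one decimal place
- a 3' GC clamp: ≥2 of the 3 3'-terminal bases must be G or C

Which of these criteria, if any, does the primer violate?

Fails: GC clamp.

Base counts: A=11, T=6, G=2, C=2 (length 21).
Tm: Tm = 64.9 + 41·(4 − 16.4)/21 = 40.7°C ✓
GC clamp: 3' end ATT has 0 G/C, need ≥2 ✗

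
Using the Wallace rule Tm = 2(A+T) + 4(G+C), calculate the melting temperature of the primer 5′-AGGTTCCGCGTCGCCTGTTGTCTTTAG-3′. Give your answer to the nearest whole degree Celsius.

Base counts: A=2, T=10, G=8, C=7 (length 27).
Tm = 2·(2+10) + 4·(8+7) = 2·12 + 4·15 = 24 + 60 = 84°C.

84°C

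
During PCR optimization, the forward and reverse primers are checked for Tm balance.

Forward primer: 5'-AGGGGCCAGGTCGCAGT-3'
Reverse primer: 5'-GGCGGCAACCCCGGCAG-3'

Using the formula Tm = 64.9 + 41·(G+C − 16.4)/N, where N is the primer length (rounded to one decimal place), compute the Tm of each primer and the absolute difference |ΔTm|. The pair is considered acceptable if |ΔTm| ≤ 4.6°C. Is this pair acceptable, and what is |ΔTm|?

Forward: G+C = 12, N = 17 → Tm = 64.9 + 41·(12 − 16.4)/17 = 54.3°C.
Reverse: G+C = 14, N = 17 → Tm = 64.9 + 41·(14 − 16.4)/17 = 59.1°C.
|ΔTm| = |54.3 − 59.1| = 4.8°C, > 4.6°C.

|ΔTm| = 4.8°C; the pair is not acceptable.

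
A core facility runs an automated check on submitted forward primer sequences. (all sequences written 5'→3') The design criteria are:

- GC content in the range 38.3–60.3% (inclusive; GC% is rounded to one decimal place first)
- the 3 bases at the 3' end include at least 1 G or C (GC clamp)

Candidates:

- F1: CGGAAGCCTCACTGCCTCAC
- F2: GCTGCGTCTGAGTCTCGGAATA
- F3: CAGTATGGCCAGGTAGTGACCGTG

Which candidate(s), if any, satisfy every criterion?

F1 (20 nt, A=4 T=3 G=4 C=9): GC 13/20 = 65.0%, outside 38.3–60.3% ✗; 3' end CAC has 2 G/C ✓ — fails.
F2 (22 nt, A=4 T=6 G=7 C=5): GC 12/22 = 54.5% ✓; 3' end ATA has 0 G/C, need ≥1 ✗ — fails.
F3 (24 nt, A=5 T=5 G=9 C=5): GC 14/24 = 58.3% ✓; 3' end GTG has 2 G/C ✓ — passes.

F3 only.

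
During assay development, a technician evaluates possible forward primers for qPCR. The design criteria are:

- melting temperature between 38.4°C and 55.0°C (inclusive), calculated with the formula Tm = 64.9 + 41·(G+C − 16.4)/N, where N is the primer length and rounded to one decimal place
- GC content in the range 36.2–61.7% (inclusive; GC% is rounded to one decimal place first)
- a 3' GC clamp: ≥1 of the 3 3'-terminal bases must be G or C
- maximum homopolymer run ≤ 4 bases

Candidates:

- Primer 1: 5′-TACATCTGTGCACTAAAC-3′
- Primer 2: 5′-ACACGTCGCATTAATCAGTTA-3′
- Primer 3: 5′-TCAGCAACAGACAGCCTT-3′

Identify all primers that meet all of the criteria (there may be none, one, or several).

Primer 1 (18 nt, A=6 T=5 G=2 C=5): Tm = 64.9 + 41·(7 − 16.4)/18 = 43.5°C ✓; GC 7/18 = 38.9% ✓; 3' end AAC has 1 G/C ✓; longest run = 3 ✓ — passes.
Primer 2 (21 nt, A=7 T=6 G=3 C=5): Tm = 64.9 + 41·(8 − 16.4)/21 = 48.5°C ✓; GC 8/21 = 38.1% ✓; 3' end TTA has 0 G/C, need ≥1 ✗; longest run = 2 ✓ — fails.
Primer 3 (18 nt, A=6 T=3 G=3 C=6): Tm = 64.9 + 41·(9 − 16.4)/18 = 48.0°C ✓; GC 9/18 = 50.0% ✓; 3' end CTT has 1 G/C ✓; longest run = 2 ✓ — passes.

Primer 1 and Primer 3.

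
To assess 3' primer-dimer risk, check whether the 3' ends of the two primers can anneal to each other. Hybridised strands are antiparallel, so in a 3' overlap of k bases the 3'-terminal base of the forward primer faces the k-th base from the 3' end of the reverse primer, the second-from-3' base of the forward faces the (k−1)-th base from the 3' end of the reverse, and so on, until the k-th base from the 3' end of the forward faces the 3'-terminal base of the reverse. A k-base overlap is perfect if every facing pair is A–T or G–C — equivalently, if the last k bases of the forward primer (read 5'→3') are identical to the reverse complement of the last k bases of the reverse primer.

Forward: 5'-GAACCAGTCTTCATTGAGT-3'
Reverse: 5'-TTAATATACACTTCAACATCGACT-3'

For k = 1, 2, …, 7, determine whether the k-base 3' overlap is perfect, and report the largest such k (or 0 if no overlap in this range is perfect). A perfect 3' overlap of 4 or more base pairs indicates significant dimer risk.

Last 7 bases (5'→3') — forward …ATTGAGT, reverse …ATCGACT.
Reverse complement of the reverse primer's last 7 bases: AGTCGAT; its first k bases are the reverse complement of the reverse primer's last k bases, so a perfect k-base overlap needs the forward primer's last k bases to equal them.
Comparing (forward last k vs required): k=1: T vs A ✗; k=2: GT vs AG ✗; k=3: AGT vs AGT ✓; k=4: GAGT vs AGTC ✗; k=5: TGAGT vs AGTCG ✗; k=6: TTGAGT vs AGTCGA ✗; k=7: ATTGAGT vs AGTCGAT ✗.
Only k = 3 is perfect, so the longest perfect 3' overlap is 3.

Longest perfect overlap: 3 complementary base pairs; below the dimer-risk threshold (threshold 4).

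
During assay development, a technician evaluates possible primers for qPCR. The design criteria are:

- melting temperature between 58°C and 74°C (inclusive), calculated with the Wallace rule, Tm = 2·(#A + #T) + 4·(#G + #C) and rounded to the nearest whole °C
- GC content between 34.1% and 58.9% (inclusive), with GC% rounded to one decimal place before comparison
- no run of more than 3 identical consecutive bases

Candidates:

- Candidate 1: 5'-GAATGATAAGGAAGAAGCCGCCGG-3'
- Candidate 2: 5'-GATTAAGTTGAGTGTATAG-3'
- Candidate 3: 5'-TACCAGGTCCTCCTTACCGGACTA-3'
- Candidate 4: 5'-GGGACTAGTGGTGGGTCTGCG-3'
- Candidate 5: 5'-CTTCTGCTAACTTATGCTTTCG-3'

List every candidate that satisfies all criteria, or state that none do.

Candidate 1 (24 nt, A=9 T=2 G=9 C=4): Tm = 2·11 + 4·13 = 74°C ✓; GC 13/24 = 54.2% ✓; longest run = 2 ✓ — passes.
Candidate 2 (19 nt, A=6 T=7 G=6 C=0): Tm = 2·13 + 4·6 = 50°C, outside 58–74°C ✗; GC 6/19 = 31.6%, outside 34.1–58.9% ✗; longest run = 2 ✓ — fails.
Candidate 3 (24 nt, A=5 T=6 G=4 C=9): Tm = 2·11 + 4·13 = 74°C ✓; GC 13/24 = 54.2% ✓; longest run = 2 ✓ — passes.
Candidate 4 (21 nt, A=2 T=5 G=11 C=3): Tm = 2·7 + 4·14 = 70°C ✓; GC 14/21 = 66.7%, outside 34.1–58.9% ✗; longest run = 3 ✓ — fails.
Candidate 5 (22 nt, A=3 T=10 G=3 C=6): Tm = 2·13 + 4·9 = 62°C ✓; GC 9/22 = 40.9% ✓; longest run = 3 ✓ — passes.

Candidate 1, Candidate 3 and Candidate 5.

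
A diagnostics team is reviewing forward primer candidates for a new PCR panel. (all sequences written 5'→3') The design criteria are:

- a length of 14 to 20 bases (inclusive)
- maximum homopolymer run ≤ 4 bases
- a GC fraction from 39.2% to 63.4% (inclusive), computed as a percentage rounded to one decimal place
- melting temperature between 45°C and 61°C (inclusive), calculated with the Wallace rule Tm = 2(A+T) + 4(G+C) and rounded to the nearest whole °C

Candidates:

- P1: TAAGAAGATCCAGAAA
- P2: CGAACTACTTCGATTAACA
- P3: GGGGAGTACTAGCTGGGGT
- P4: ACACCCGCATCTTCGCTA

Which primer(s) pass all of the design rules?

P4 only.

P1 (16 nt, A=9 T=2 G=3 C=2): length 16 ✓; longest run = 3 ✓; GC 5/16 = 31.3%, outside 39.2–63.4% ✗; Tm = 2·11 + 4·5 = 42°C, outside 45–61°C ✗ — fails.
P2 (19 nt, A=7 T=5 G=2 C=5): length 19 ✓; longest run = 2 ✓; GC 7/19 = 36.8%, outside 39.2–63.4% ✗; Tm = 2·12 + 4·7 = 52°C ✓ — fails.
P3 (19 nt, A=3 T=4 G=10 C=2): length 19 ✓; longest run = 4 ✓; GC 12/19 = 63.2% ✓; Tm = 2·7 + 4·12 = 62°C, outside 45–61°C ✗ — fails.
P4 (18 nt, A=4 T=4 G=2 C=8): length 18 ✓; longest run = 3 ✓; GC 10/18 = 55.6% ✓; Tm = 2·8 + 4·10 = 56°C ✓ — passes.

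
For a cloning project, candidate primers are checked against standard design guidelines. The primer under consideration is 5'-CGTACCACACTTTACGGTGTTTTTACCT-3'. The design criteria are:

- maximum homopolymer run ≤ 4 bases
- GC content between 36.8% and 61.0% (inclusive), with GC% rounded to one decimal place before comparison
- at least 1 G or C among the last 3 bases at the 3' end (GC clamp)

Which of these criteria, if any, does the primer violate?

Fails: homopolymer run.

Base counts: A=5, T=11, G=4, C=8 (length 28).
homopolymer run: longest run = 5, exceeds 4 ✗
GC content: GC 12/28 = 42.9% ✓
GC clamp: 3' end CCT has 2 G/C ✓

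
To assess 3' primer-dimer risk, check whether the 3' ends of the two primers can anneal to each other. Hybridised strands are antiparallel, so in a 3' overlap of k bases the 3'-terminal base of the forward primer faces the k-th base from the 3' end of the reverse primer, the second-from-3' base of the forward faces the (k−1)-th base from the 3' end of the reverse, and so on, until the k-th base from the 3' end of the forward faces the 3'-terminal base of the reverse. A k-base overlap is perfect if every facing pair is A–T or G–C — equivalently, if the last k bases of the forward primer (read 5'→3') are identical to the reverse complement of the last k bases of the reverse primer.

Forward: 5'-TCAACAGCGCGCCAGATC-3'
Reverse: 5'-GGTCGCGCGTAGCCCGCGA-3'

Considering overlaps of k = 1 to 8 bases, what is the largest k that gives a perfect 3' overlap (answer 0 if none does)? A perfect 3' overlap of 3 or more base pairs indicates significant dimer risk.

Last 8 bases (5'→3') — forward …GCCAGATC, reverse …GCCCGCGA.
Reverse complement of the reverse primer's last 8 bases: TCGCGGGC; its first k bases are the reverse complement of the reverse primer's last k bases, so a perfect k-base overlap needs the forward primer's last k bases to equal them.
Comparing (forward last k vs required): k=1: C vs T ✗; k=2: TC vs TC ✓; k=3: ATC vs TCG ✗; k=4: GATC vs TCGC ✗; k=5: AGATC vs TCGCG ✗; k=6: CAGATC vs TCGCGG ✗; k=7: CCAGATC vs TCGCGGG ✗; k=8: GCCAGATC vs TCGCGGGC ✗.
Only k = 2 is perfect, so the longest perfect 3' overlap is 2.

Longest perfect overlap: 2 complementary base pairs; below the dimer-risk threshold (threshold 3).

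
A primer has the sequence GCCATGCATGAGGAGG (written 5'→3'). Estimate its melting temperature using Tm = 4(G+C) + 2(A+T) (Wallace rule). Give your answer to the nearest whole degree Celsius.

Base counts: A=4, T=2, G=7, C=3 (length 16).
Tm = 2·(4+2) + 4·(7+3) = 2·6 + 4·10 = 12 + 40 = 52°C.

52°C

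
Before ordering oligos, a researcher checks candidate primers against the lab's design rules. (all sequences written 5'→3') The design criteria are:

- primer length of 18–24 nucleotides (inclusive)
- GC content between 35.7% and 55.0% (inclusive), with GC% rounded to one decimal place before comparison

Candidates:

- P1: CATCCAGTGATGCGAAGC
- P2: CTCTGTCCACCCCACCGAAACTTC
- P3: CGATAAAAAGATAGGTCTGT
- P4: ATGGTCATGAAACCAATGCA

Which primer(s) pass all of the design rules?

P1 (18 nt, A=5 T=3 G=5 C=5): length 18 ✓; GC 10/18 = 55.6%, outside 35.7–55.0% ✗ — fails.
P2 (24 nt, A=5 T=5 G=2 C=12): length 24 ✓; GC 14/24 = 58.3%, outside 35.7–55.0% ✗ — fails.
P3 (20 nt, A=8 T=5 G=5 C=2): length 20 ✓; GC 7/20 = 35.0%, outside 35.7–55.0% ✗ — fails.
P4 (20 nt, A=8 T=4 G=4 C=4): length 20 ✓; GC 8/20 = 40.0% ✓ — passes.

P4 only.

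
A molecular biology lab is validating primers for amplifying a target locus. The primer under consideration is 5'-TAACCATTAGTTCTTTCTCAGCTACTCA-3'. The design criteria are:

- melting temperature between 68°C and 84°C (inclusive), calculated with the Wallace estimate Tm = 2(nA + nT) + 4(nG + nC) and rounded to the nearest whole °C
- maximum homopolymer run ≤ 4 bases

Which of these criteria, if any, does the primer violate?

Base counts: A=7, T=11, G=2, C=8 (length 28).
Tm: Tm = 2·18 + 4·10 = 76°C ✓
homopolymer run: longest run = 3 ✓

Meets all criteria.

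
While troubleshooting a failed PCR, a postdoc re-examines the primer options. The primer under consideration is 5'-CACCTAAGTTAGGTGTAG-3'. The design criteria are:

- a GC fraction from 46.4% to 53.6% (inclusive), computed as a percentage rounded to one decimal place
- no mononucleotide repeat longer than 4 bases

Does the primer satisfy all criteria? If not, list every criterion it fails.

Fails: GC content.

Base counts: A=5, T=5, G=5, C=3 (length 18).
GC content: GC 8/18 = 44.4%, outside 46.4–53.6% ✗
homopolymer run: longest run = 2 ✓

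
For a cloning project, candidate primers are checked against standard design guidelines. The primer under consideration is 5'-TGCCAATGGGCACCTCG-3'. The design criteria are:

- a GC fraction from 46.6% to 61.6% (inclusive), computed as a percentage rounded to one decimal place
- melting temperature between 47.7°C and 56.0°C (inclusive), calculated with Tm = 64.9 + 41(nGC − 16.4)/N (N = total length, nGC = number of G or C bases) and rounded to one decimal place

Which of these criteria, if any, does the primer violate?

Base counts: A=3, T=3, G=5, C=6 (length 17).
GC content: GC 11/17 = 64.7%, outside 46.6–61.6% ✗
Tm: Tm = 64.9 + 41·(11 − 16.4)/17 = 51.9°C ✓

Fails: GC content.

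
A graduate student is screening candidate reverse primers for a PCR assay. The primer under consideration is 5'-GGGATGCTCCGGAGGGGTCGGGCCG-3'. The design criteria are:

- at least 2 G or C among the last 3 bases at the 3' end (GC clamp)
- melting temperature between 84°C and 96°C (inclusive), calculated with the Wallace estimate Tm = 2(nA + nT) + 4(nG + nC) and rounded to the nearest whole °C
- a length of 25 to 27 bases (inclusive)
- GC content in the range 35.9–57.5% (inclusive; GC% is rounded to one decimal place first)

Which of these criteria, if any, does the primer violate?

Fails: GC content.

Base counts: A=2, T=3, G=14, C=6 (length 25).
GC clamp: 3' end CCG has 3 G/C ✓
Tm: Tm = 2·5 + 4·20 = 90°C ✓
length: length 25 ✓
GC content: GC 20/25 = 80.0%, outside 35.9–57.5% ✗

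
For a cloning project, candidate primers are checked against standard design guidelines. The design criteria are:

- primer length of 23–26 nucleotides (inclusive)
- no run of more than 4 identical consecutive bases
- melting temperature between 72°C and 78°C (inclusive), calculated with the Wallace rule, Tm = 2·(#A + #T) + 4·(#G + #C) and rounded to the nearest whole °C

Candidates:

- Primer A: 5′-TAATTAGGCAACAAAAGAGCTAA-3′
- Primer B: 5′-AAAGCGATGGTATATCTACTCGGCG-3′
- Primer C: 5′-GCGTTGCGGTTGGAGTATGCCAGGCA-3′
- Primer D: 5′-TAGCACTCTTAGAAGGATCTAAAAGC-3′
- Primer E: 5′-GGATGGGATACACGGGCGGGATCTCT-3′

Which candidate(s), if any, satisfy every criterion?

Primer A (23 nt, A=12 T=4 G=4 C=3): length 23 ✓; longest run = 4 ✓; Tm = 2·16 + 4·7 = 60°C, outside 72–78°C ✗ — fails.
Primer B (25 nt, A=7 T=6 G=7 C=5): length 25 ✓; longest run = 3 ✓; Tm = 2·13 + 4·12 = 74°C ✓ — passes.
Primer C (26 nt, A=4 T=6 G=11 C=5): length 26 ✓; longest run = 2 ✓; Tm = 2·10 + 4·16 = 84°C, outside 72–78°C ✗ — fails.
Primer D (26 nt, A=10 T=6 G=5 C=5): length 26 ✓; longest run = 4 ✓; Tm = 2·16 + 4·10 = 72°C ✓ — passes.
Primer E (26 nt, A=5 T=5 G=11 C=5): length 26 ✓; longest run = 3 ✓; Tm = 2·10 + 4·16 = 84°C, outside 72–78°C ✗ — fails.

Primer B and Primer D.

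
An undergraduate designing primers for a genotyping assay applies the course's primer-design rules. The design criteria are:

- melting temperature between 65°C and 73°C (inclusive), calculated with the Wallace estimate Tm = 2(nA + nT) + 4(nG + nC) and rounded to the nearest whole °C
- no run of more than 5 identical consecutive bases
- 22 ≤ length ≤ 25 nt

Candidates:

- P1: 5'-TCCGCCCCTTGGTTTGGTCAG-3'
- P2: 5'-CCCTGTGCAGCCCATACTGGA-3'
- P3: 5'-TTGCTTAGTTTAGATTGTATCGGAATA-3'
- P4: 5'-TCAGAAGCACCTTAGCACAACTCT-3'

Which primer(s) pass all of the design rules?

P4 only.

P1 (21 nt, A=1 T=7 G=6 C=7): Tm = 2·8 + 4·13 = 68°C ✓; longest run = 4 ✓; length 21, outside 22–25 ✗ — fails.
P2 (21 nt, A=4 T=4 G=5 C=8): Tm = 2·8 + 4·13 = 68°C ✓; longest run = 3 ✓; length 21, outside 22–25 ✗ — fails.
P3 (27 nt, A=7 T=12 G=6 C=2): Tm = 2·19 + 4·8 = 70°C ✓; longest run = 3 ✓; length 27, outside 22–25 ✗ — fails.
P4 (24 nt, A=8 T=5 G=3 C=8): Tm = 2·13 + 4·11 = 70°C ✓; longest run = 2 ✓; length 24 ✓ — passes.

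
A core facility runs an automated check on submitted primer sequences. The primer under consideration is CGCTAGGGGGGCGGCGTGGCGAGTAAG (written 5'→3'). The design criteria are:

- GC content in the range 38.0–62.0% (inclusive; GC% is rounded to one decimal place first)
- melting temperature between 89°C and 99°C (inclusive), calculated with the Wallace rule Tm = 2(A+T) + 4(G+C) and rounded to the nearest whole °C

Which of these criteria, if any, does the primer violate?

Base counts: A=4, T=3, G=15, C=5 (length 27).
GC content: GC 20/27 = 74.1%, outside 38.0–62.0% ✗
Tm: Tm = 2·7 + 4·20 = 94°C ✓

Fails: GC content.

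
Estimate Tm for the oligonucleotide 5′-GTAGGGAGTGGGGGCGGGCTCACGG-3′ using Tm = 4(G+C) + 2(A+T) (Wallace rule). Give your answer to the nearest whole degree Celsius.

Base counts: A=3, T=3, G=15, C=4 (length 25).
Tm = 2·(3+3) + 4·(15+4) = 2·6 + 4·19 = 12 + 76 = 88°C.

88°C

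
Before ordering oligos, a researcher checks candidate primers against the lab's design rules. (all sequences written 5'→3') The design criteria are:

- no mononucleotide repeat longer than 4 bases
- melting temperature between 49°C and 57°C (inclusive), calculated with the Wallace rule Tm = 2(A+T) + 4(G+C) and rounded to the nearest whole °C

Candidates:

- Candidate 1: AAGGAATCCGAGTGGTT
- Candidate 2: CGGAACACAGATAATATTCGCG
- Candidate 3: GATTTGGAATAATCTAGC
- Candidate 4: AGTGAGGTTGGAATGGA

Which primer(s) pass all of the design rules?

Candidate 1 and Candidate 4.

Candidate 1 (17 nt, A=5 T=4 G=6 C=2): longest run = 2 ✓; Tm = 2·9 + 4·8 = 50°C ✓ — passes.
Candidate 2 (22 nt, A=8 T=4 G=5 C=5): longest run = 2 ✓; Tm = 2·12 + 4·10 = 64°C, outside 49–57°C ✗ — fails.
Candidate 3 (18 nt, A=6 T=6 G=4 C=2): longest run = 3 ✓; Tm = 2·12 + 4·6 = 48°C, outside 49–57°C ✗ — fails.
Candidate 4 (17 nt, A=5 T=4 G=8 C=0): longest run = 2 ✓; Tm = 2·9 + 4·8 = 50°C ✓ — passes.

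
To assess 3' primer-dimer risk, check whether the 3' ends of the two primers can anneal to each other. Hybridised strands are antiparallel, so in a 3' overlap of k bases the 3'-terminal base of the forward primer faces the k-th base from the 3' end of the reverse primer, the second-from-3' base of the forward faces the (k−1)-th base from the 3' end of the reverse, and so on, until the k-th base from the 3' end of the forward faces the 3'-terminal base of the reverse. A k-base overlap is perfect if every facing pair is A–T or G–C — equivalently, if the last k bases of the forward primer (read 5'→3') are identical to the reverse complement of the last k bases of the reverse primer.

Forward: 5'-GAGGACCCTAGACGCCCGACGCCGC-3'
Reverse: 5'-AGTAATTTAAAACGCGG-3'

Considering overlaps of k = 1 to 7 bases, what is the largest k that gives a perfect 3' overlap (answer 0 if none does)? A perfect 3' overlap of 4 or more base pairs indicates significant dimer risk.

Longest perfect overlap: 4 complementary base pairs; significant dimer risk (threshold 4).

Last 7 bases (5'→3') — forward …ACGCCGC, reverse …AACGCGG.
Reverse complement of the reverse primer's last 7 bases: CCGCGTT; its first k bases are the reverse complement of the reverse primer's last k bases, so a perfect k-base overlap needs the forward primer's last k bases to equal them.
Comparing (forward last k vs required): k=1: C vs C ✓; k=2: GC vs CC ✗; k=3: CGC vs CCG ✗; k=4: CCGC vs CCGC ✓; k=5: GCCGC vs CCGCG ✗; k=6: CGCCGC vs CCGCGT ✗; k=7: ACGCCGC vs CCGCGTT ✗.
Perfect overlaps at k = 1, 4; the largest is 4.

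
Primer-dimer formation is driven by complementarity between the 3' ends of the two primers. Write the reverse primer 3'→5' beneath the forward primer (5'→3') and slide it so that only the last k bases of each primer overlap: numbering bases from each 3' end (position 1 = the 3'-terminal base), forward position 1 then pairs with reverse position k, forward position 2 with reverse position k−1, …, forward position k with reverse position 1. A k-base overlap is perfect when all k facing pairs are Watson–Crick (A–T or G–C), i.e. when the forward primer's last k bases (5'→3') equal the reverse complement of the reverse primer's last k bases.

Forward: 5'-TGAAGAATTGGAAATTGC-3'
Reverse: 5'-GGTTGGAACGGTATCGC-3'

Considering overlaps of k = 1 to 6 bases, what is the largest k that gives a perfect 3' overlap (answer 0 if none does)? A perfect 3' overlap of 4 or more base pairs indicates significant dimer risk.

Longest perfect overlap: 2 complementary base pairs; below the dimer-risk threshold (threshold 4).

Last 6 bases (5'→3') — forward …AATTGC, reverse …TATCGC.
Reverse complement of the reverse primer's last 6 bases: GCGATA; its first k bases are the reverse complement of the reverse primer's last k bases, so a perfect k-base overlap needs the forward primer's last k bases to equal them.
Comparing (forward last k vs required): k=1: C vs G ✗; k=2: GC vs GC ✓; k=3: TGC vs GCG ✗; k=4: TTGC vs GCGA ✗; k=5: ATTGC vs GCGAT ✗; k=6: AATTGC vs GCGATA ✗.
Only k = 2 is perfect, so the longest perfect 3' overlap is 2.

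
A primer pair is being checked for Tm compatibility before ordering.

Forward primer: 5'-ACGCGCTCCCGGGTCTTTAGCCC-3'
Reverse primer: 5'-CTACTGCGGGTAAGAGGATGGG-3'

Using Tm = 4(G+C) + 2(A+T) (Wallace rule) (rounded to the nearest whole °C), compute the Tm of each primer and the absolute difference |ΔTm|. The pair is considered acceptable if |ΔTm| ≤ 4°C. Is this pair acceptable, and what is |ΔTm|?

Forward: A=2 T=5 G=6 C=10 → Tm = 2·7 + 4·16 = 78°C.
Reverse: A=5 T=4 G=10 C=3 → Tm = 2·9 + 4·13 = 70°C.
|ΔTm| = |78 − 70| = 8°C, > 4°C.

|ΔTm| = 8°C; the pair is not acceptable.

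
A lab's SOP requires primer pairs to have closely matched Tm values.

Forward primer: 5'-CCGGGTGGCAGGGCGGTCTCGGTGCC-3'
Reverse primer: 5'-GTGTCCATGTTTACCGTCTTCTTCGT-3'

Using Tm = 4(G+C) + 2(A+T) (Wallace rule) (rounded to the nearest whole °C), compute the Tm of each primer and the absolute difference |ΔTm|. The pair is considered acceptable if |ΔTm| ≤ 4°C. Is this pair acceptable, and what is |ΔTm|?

|ΔTm| = 18°C; the pair is not acceptable.

Forward: A=1 T=4 G=13 C=8 → Tm = 2·5 + 4·21 = 94°C.
Reverse: A=2 T=12 G=5 C=7 → Tm = 2·14 + 4·12 = 76°C.
|ΔTm| = |94 − 76| = 18°C, > 4°C.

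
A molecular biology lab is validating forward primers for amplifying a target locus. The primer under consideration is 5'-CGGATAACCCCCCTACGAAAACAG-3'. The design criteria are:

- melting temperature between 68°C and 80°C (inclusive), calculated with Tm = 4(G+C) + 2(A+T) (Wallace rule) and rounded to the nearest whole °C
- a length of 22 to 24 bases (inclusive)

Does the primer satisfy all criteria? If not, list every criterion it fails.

Base counts: A=9, T=2, G=4, C=9 (length 24).
Tm: Tm = 2·11 + 4·13 = 74°C ✓
length: length 24 ✓

Meets all criteria.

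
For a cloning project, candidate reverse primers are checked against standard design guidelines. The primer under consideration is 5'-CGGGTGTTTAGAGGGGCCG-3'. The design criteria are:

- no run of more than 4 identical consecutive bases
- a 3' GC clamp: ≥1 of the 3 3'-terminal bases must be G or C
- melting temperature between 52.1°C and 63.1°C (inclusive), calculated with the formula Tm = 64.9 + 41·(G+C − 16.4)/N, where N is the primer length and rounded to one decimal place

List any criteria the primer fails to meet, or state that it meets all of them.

Base counts: A=2, T=4, G=10, C=3 (length 19).
homopolymer run: longest run = 4 ✓
GC clamp: 3' end CCG has 3 G/C ✓
Tm: Tm = 64.9 + 41·(13 − 16.4)/19 = 57.6°C ✓

Meets all criteria.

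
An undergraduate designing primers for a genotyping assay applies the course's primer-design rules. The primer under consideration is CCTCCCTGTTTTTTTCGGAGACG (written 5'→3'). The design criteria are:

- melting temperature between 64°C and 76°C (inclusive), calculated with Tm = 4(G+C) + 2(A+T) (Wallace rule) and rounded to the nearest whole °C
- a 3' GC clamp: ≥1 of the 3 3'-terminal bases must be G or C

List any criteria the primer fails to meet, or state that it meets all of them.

Meets all criteria.

Base counts: A=2, T=9, G=5, C=7 (length 23).
Tm: Tm = 2·11 + 4·12 = 70°C ✓
GC clamp: 3' end ACG has 2 G/C ✓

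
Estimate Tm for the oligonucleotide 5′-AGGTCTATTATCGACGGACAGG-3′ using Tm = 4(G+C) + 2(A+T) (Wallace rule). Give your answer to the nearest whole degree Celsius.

66°C

Base counts: A=6, T=5, G=7, C=4 (length 22).
Tm = 2·(6+5) + 4·(7+4) = 2·11 + 4·11 = 22 + 44 = 66°C.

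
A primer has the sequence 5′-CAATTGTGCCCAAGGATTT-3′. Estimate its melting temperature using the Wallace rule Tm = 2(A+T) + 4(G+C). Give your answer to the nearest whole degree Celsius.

54°C

Base counts: A=5, T=6, G=4, C=4 (length 19).
Tm = 2·(5+6) + 4·(4+4) = 2·11 + 4·8 = 22 + 32 = 54°C.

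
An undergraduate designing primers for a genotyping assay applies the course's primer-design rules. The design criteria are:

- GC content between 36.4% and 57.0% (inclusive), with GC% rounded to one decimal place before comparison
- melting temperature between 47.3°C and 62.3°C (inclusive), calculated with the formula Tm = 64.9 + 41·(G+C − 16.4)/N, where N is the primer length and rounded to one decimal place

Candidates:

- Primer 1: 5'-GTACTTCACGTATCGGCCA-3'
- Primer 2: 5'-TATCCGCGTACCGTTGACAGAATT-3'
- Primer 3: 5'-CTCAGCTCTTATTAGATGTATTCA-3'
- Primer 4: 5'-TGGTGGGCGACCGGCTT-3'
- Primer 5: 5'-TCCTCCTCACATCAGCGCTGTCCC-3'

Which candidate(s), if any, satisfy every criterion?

Primer 1 and Primer 2.

Primer 1 (19 nt, A=4 T=5 G=4 C=6): GC 10/19 = 52.6% ✓; Tm = 64.9 + 41·(10 − 16.4)/19 = 51.1°C ✓ — passes.
Primer 2 (24 nt, A=6 T=7 G=5 C=6): GC 11/24 = 45.8% ✓; Tm = 64.9 + 41·(11 − 16.4)/24 = 55.7°C ✓ — passes.
Primer 3 (24 nt, A=6 T=10 G=3 C=5): GC 8/24 = 33.3%, outside 36.4–57.0% ✗; Tm = 64.9 + 41·(8 − 16.4)/24 = 50.6°C ✓ — fails.
Primer 4 (17 nt, A=1 T=4 G=8 C=4): GC 12/17 = 70.6%, outside 36.4–57.0% ✗; Tm = 64.9 + 41·(12 − 16.4)/17 = 54.3°C ✓ — fails.
Primer 5 (24 nt, A=3 T=6 G=3 C=12): GC 15/24 = 62.5%, outside 36.4–57.0% ✗; Tm = 64.9 + 41·(15 − 16.4)/24 = 62.5°C, outside 47.3–62.3°C ✗ — fails.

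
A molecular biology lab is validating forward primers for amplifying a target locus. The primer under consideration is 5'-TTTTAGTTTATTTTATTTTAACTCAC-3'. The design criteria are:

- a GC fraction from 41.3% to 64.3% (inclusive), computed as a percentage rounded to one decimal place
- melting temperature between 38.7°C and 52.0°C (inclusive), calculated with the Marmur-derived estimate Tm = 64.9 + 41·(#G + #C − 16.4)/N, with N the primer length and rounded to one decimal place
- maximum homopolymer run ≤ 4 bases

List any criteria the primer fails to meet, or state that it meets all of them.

Base counts: A=6, T=16, G=1, C=3 (length 26).
GC content: GC 4/26 = 15.4%, outside 41.3–64.3% ✗
Tm: Tm = 64.9 + 41·(4 − 16.4)/26 = 45.3°C ✓
homopolymer run: longest run = 4 ✓

Fails: GC content.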